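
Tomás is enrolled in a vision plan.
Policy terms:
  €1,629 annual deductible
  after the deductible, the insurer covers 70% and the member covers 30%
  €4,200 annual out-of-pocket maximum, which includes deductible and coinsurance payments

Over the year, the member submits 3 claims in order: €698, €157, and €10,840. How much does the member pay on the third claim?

#1 (€698): all of it applies to the deductible. Member owes €698 (running OOP €698).
#2 (€157): entire amount goes to the deductible. Member owes €157 (running OOP €855).
#3 (€10,840): €774 to deductible, leaving €10,066; member's 30% is €3,019.80. Claim cost before the cap: €774 + €3,019.80 = €3,793.80. That would push OOP to €4,648.80, over the €4,200 cap, so member pays €4,200 − €855 = €3,345.

€3,345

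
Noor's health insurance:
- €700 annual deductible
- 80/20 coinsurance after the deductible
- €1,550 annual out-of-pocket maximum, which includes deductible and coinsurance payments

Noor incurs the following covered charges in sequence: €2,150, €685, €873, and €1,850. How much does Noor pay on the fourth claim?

#1 (€2,150): €700 finishes the deductible; €1,450 goes to coinsurance; coinsurance €1,450 × 20% = €290. Cost to patient: €990. OOP to date €990.
#2 (€685): deductible met; 20% of €685 = €137. Patient pays €137; OOP now €1,127.
#3 (€873): deductible met; 20% of €873 = €174.60. Patient owes €174.60 (running OOP €1,301.60).
#4 (€1,850): deductible already satisfied, so patient's share is 20% × €1,850 = €370. OOP would hit €1,671.60 > €1,550, so the cap limits the patient to €1,550 − €1,301.60 = €248.40.

€248.40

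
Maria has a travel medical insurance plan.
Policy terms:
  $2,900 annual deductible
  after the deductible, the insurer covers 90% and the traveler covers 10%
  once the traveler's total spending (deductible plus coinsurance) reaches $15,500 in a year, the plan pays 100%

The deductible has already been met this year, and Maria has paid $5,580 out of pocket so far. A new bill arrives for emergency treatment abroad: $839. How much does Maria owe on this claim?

$83.90

With the deductible met, the entire $839 is subject to coinsurance.
10% of $839 = $83.90 falls to the traveler.
Total out-of-pocket so far would be $5,580 + $83.90 = $5,663.90, below the $15,500 cap — no reduction.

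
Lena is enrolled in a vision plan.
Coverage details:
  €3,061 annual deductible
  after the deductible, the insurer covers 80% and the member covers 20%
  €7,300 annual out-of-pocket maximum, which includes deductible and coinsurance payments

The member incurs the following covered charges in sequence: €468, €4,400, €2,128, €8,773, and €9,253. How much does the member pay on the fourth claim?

€1,754.60

Claim 1 — €468: entire amount goes to the deductible. Member owes €468 (running OOP €468).
Claim 2 — €4,400: deductible takes €2,593, €1,807 remains; coinsurance €1,807 × 20% = €361.40. Member owes €2,954.40 (running OOP €3,422.40).
Claim 3 — €2,128: deductible already satisfied, so member's share is 20% × €2,128 = €425.60. Cost to member: €425.60. OOP to date €3,848.
Claim 4 — €8,773: deductible met; 20% of €8,773 = €1,754.60. Member owes €1,754.60 (running OOP €5,602.60).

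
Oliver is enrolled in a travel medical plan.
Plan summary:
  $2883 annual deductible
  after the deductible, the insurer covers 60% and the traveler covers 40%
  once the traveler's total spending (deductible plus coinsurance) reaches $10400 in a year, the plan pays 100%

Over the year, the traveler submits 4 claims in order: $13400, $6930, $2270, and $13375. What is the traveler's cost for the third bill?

Bill 1, $13400: deductible takes $2883, $10517 remains; coinsurance $10517 × 40% = $4206.80. Traveler owes $7089.80 (running OOP $7089.80).
Bill 2, $6930: deductible already satisfied, so traveler's share is 40% × $6930 = $2772. Traveler owes $2772 (running OOP $9861.80).
Bill 3, $2270: 40% coinsurance on $2270 = $908. OOP would hit $10769.80 > $10400, so the cap limits the traveler to $10400 − $9861.80 = $538.20.

$538.20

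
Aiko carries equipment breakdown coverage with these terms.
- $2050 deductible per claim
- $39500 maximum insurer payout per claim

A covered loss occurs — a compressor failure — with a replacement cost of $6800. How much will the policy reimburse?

$4750

After the deductible, $6800 − $2050 = $4750 remains.
$4750 is within the $39500 limit, so the insurer pays $4750.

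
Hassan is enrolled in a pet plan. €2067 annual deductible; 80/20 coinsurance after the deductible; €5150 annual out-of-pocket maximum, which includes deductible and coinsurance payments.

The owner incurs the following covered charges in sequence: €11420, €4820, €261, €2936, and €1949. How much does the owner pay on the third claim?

Bill 1, €11420: deductible takes €2067, €9353 remains; 20% of €9353 = €1870.60. Owner pays €3937.60; OOP now €3937.60.
Bill 2, €4820: deductible met; 20% of €4820 = €964. Owner pays €964; OOP now €4901.60.
Bill 3, €261: deductible met; 20% of €261 = €52.20. Owner owes €52.20 (running OOP €4953.80).

€52.20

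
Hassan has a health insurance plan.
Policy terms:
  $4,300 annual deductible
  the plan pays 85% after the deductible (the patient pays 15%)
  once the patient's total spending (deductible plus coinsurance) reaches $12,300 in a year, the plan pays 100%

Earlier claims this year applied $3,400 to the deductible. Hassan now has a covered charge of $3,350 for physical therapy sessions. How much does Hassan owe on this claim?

$1,267.50

Deductible still to meet: $4,300 − $3,400 = $900.
The remaining $2,450 (= $3,350 − $900) moves to coinsurance.
15% of $2,450 = $367.50 falls to the patient.
That puts the patient's cost at $900 + $367.50 = $1,267.50 before any cap.
Year-to-date out-of-pocket becomes $3,400 + $1,267.50 = $4,667.50, still under the $12,300 maximum, so no cap applies.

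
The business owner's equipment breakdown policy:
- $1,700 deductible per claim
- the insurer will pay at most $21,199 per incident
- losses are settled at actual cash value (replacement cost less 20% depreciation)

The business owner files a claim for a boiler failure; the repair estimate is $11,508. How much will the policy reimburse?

$7,506.40

Actual cash value after 20% depreciation: $11,508 × 80% = $9,206.40.
Less the $1,700 deductible: $9,206.40 − $1,700 = $7,506.40.
$7,506.40 ≤ $21,199, so the limit doesn't bind; insurer pays $7,506.40.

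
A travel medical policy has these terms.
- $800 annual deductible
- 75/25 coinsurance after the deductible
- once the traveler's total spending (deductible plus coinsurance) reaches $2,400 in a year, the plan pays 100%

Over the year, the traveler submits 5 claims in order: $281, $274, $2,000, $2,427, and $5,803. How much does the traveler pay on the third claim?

#1 ($281): entire amount goes to the deductible. Traveler owes $281 (running OOP $281).
#2 ($274): fully absorbed by the deductible. Traveler owes $274 (running OOP $555).
#3 ($2,000): $245 finishes the deductible; $1,755 goes to coinsurance; coinsurance $1,755 × 25% = $438.75. Cost to traveler: $683.75. OOP to date $1,238.75.

$683.75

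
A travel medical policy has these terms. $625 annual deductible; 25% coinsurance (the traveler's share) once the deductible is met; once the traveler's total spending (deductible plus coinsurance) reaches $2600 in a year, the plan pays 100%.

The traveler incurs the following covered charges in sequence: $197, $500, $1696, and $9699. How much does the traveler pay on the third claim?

#1 ($197): all of it applies to the deductible. Cost to traveler: $197. OOP to date $197.
#2 ($500): $428 to deductible, leaving $72; traveler's 25% is $18. Traveler owes $446 (running OOP $643).
#3 ($1696): deductible already satisfied, so traveler's share is 25% × $1696 = $424. Cost to traveler: $424. OOP to date $1067.

$424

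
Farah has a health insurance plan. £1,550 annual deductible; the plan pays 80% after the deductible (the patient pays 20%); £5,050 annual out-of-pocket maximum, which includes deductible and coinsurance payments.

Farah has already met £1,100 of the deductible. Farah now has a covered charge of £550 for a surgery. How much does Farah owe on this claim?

£470

£1,100 of the £1,550 deductible is already met, leaving £450.
After the £450 deductible portion, £550 − £450 = £100 is subject to coinsurance.
Coinsurance: £100 × 20% = £20.
That puts the patient's cost at £450 + £20 = £470 before any cap.
Year-to-date out-of-pocket becomes £1,100 + £470 = £1,570, still under the £5,050 maximum, so no cap applies.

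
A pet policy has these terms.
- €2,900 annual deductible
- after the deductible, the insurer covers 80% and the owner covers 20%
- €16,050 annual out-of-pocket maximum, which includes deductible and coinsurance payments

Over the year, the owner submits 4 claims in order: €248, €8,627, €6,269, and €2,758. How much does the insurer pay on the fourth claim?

#1 (€248): entire amount goes to the deductible. Owner pays €248; OOP now €248. Insurer: €248 − €248 = €0.
#2 (€8,627): €2,652 finishes the deductible; €5,975 goes to coinsurance; coinsurance €5,975 × 20% = €1,195. Owner pays €3,847; OOP now €4,095. Plan pays €8,627 − €3,847 = €4,780.
#3 (€6,269): deductible already satisfied, so owner's share is 20% × €6,269 = €1,253.80. Cost to owner: €1,253.80. OOP to date €5,348.80. Plan pays €6,269 − €1,253.80 = €5,015.20.
#4 (€2,758): 20% coinsurance on €2,758 = €551.60. Cost to owner: €551.60. OOP to date €5,900.40. Insurer: €2,758 − €551.60 = €2,206.40.

€2,206.40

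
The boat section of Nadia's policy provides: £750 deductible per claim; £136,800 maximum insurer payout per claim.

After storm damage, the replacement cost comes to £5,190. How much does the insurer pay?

Subtract the deductible: £5,190 − £750 = £4,440.
That's under the £136,800 cap, so the insurer reimburses the full £4,440.

£4,440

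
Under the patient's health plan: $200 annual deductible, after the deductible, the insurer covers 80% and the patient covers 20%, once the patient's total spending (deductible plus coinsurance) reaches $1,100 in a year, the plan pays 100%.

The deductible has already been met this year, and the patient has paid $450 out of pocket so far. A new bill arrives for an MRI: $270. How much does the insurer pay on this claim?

The deductible is already satisfied, so the full bill goes to coinsurance.
Coinsurance: $270 × 20% = $54.
Cumulative spending $450 + $54 = $504 stays under the $1,100 maximum.
The insurer covers the remainder: $270 − $54 = $216.

$216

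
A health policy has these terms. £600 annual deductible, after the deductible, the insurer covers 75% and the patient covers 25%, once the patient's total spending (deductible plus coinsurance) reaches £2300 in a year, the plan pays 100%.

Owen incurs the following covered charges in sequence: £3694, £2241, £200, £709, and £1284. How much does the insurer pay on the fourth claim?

£531.75

#1 (£3694): deductible takes £600, £3094 remains; coinsurance £3094 × 25% = £773.50. Patient owes £1373.50 (running OOP £1373.50). Plan pays £3694 − £1373.50 = £2320.50.
#2 (£2241): deductible met; 25% of £2241 = £560.25. Cost to patient: £560.25. OOP to date £1933.75. Insurer: £2241 − £560.25 = £1680.75.
#3 (£200): deductible already satisfied, so patient's share is 25% × £200 = £50. Patient owes £50 (running OOP £1983.75). Plan pays £200 − £50 = £150.
#4 (£709): deductible met; 25% of £709 = £177.25. Cost to patient: £177.25. OOP to date £2161. Insurer: £709 − £177.25 = £531.75.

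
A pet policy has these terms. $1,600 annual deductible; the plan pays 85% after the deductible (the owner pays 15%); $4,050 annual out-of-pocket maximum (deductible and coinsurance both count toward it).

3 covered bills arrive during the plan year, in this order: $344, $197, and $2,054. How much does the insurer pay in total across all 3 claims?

$845.75

#1 ($344): entire amount goes to the deductible. Cost to owner: $344. OOP to date $344. Insurer: $344 − $344 = $0.
#2 ($197): entire amount goes to the deductible. Owner pays $197; OOP now $541. Plan pays $197 − $197 = $0.
#3 ($2,054): $1,059 finishes the deductible; $995 goes to coinsurance; 15% of $995 = $149.25. Cost to owner: $1,208.25. OOP to date $1,749.25. Insurer: $2,054 − $1,208.25 = $845.75.
Insurer total: $0 + $0 + $845.75 = $845.75.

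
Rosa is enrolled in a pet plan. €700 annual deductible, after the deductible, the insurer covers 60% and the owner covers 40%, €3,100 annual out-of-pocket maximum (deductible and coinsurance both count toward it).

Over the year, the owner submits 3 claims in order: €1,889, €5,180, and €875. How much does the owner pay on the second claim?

€1,924.40

Bill 1, €1,889: €700 to deductible, leaving €1,189; coinsurance €1,189 × 40% = €475.60. Owner owes €1,175.60 (running OOP €1,175.60).
Bill 2, €5,180: 40% coinsurance on €5,180 = €2,072. That would push OOP to €3,247.60, over the €3,100 cap, so owner pays €3,100 − €1,175.60 = €1,924.40.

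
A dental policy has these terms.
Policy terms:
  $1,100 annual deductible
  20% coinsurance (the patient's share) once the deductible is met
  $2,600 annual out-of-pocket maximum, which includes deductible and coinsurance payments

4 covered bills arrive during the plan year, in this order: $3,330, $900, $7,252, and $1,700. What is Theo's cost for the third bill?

Claim 1 — $3,330: $1,100 finishes the deductible; $2,230 goes to coinsurance; 20% of $2,230 = $446. Cost to patient: $1,546. OOP to date $1,546.
Claim 2 — $900: deductible already satisfied, so patient's share is 20% × $900 = $180. Patient owes $180 (running OOP $1,726).
Claim 3 — $7,252: 20% coinsurance on $7,252 = $1,450.40. OOP would hit $3,176.40 > $2,600, so the cap limits the patient to $2,600 − $1,726 = $874.

$874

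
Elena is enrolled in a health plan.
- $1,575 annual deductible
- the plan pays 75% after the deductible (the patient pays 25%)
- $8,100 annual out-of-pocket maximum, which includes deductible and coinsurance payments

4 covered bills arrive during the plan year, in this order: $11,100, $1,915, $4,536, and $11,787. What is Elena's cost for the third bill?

$1,134

Claim 1 — $11,100: deductible takes $1,575, $9,525 remains; 25% of $9,525 = $2,381.25. Cost to patient: $3,956.25. OOP to date $3,956.25.
Claim 2 — $1,915: 25% coinsurance on $1,915 = $478.75. Patient pays $478.75; OOP now $4,435.
Claim 3 — $4,536: 25% coinsurance on $4,536 = $1,134. Patient pays $1,134; OOP now $5,569.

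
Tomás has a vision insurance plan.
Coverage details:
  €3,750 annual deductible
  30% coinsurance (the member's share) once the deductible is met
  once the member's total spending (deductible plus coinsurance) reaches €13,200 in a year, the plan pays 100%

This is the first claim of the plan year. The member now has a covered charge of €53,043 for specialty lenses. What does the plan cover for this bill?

Deductible not yet touched, so the first €3,750 of the bill goes to the deductible.
After the €3,750 deductible portion, €53,043 − €3,750 = €49,293 is subject to coinsurance.
Coinsurance: €49,293 × 30% = €14,787.90.
That puts the member's cost at €3,750 + €14,787.90 = €18,537.90 before any cap.
That would bring total out-of-pocket to €18,537.90, past the €13,200 cap. The member is capped at €13,200 − €0 = €13,200 on this claim.
Insurer pays the balance: €53,043 − €13,200 = €39,843.

€39,843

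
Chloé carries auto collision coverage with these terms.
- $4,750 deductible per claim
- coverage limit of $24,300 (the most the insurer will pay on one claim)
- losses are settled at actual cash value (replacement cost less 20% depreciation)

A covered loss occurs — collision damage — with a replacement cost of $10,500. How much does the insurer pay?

$3,650

Actual cash value after 20% depreciation: $10,500 × 80% = $8,400.
Subtract the deductible: $8,400 − $4,750 = $3,650.
$3,650 is within the $24,300 limit, so the insurer pays $3,650.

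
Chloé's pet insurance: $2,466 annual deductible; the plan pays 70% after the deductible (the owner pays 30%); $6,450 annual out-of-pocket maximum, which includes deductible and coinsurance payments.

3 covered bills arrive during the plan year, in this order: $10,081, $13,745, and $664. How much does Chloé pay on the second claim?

Claim 1 ($10,081): deductible takes $2,466, $7,615 remains; owner's 30% is $2,284.50. Owner pays $4,750.50; OOP now $4,750.50.
Claim 2 ($13,745): 30% coinsurance on $13,745 = $4,123.50. Adding that to $4,750.50 gives $8,874, past the $6,450 cap; owner pays only $6,450 − $4,750.50 = $1,699.50.

$1,699.50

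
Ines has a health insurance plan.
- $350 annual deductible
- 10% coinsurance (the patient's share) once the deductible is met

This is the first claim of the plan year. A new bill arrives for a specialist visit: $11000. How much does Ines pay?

The full $350 deductible is still open; $350 of this bill applies to it.
That leaves $11000 − $350 = $10650 for coinsurance.
10% of $10650 = $1065 falls to the patient.
So the patient owes $350 + $1065 = $1415.

$1415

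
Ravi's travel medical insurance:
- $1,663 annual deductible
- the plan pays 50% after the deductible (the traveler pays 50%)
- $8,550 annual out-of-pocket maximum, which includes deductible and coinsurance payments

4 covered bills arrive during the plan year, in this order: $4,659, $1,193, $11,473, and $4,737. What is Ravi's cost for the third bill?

Bill 1, $4,659: $1,663 finishes the deductible; $2,996 goes to coinsurance; traveler's 50% is $1,498. Cost to traveler: $3,161. OOP to date $3,161.
Bill 2, $1,193: 50% coinsurance on $1,193 = $596.50. Traveler owes $596.50 (running OOP $3,757.50).
Bill 3, $11,473: deductible already satisfied, so traveler's share is 50% × $11,473 = $5,736.50. OOP would hit $9,494 > $8,550, so the cap limits the traveler to $8,550 − $3,757.50 = $4,792.50.

$4,792.50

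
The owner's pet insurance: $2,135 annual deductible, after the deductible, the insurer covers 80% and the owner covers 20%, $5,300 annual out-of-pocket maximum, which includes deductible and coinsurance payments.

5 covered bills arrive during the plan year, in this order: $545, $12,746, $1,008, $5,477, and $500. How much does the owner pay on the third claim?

$201.60

#1 ($545): all of it applies to the deductible. Owner pays $545; OOP now $545.
#2 ($12,746): deductible takes $1,590, $11,156 remains; owner's 20% is $2,231.20. Owner owes $3,821.20 (running OOP $4,366.20).
#3 ($1,008): deductible met; 20% of $1,008 = $201.60. Owner owes $201.60 (running OOP $4,567.80).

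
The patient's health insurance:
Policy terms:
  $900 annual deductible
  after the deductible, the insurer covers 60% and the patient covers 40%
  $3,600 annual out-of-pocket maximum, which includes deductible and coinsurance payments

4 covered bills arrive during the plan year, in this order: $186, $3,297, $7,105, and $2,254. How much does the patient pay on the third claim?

$1,666.80

#1 ($186): all of it applies to the deductible. Patient owes $186 (running OOP $186).
#2 ($3,297): $714 finishes the deductible; $2,583 goes to coinsurance; 40% of $2,583 = $1,033.20. Patient pays $1,747.20; OOP now $1,933.20.
#3 ($7,105): deductible already satisfied, so patient's share is 40% × $7,105 = $2,842. Adding that to $1,933.20 gives $4,775.20, past the $3,600 cap; patient pays only $3,600 − $1,933.20 = $1,666.80.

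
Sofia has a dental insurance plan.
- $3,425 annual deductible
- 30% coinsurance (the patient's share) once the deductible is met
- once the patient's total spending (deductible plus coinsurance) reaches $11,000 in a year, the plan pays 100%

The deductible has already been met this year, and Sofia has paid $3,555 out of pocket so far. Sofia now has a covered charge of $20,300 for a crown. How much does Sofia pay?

$6,090

The deductible is already satisfied, so the full bill goes to coinsurance.
30% of $20,300 = $6,090 falls to the patient.
Cumulative spending $3,555 + $6,090 = $9,645 stays under the $11,000 maximum.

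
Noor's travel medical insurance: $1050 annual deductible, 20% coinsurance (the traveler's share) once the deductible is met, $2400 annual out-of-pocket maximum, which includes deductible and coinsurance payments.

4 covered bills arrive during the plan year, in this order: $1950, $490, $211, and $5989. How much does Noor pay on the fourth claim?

$1029.80

Claim 1 — $1950: $1050 to deductible, leaving $900; traveler's 20% is $180. Traveler pays $1230; OOP now $1230.
Claim 2 — $490: deductible already satisfied, so traveler's share is 20% × $490 = $98. Cost to traveler: $98. OOP to date $1328.
Claim 3 — $211: deductible already satisfied, so traveler's share is 20% × $211 = $42.20. Traveler owes $42.20 (running OOP $1370.20).
Claim 4 — $5989: deductible already satisfied, so traveler's share is 20% × $5989 = $1197.80. That would push OOP to $2568, over the $2400 cap, so traveler pays $2400 − $1370.20 = $1029.80.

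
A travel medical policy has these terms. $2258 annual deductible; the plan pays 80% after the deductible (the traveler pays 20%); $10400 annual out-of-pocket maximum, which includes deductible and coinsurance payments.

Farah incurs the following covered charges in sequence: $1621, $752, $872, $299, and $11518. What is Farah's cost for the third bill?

#1 ($1621): entire amount goes to the deductible. Traveler owes $1621 (running OOP $1621).
#2 ($752): $637 to deductible, leaving $115; coinsurance $115 × 20% = $23. Traveler owes $660 (running OOP $2281).
#3 ($872): 20% coinsurance on $872 = $174.40. Traveler owes $174.40 (running OOP $2455.40).

$174.40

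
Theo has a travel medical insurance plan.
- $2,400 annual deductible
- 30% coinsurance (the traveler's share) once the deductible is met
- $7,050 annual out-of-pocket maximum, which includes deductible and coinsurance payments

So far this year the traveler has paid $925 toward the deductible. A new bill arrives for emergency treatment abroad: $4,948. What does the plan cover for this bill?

$925 of the $2,400 deductible is already met, leaving $1,475.
The remaining $3,473 (= $4,948 − $1,475) moves to coinsurance.
Coinsurance: $3,473 × 30% = $1,041.90.
Traveler responsibility before any cap: $1,475 + $1,041.90 = $2,516.90.
Cumulative spending $925 + $2,516.90 = $3,441.90 stays under the $7,050 maximum.
The plan picks up $4,948 − $2,516.90 = $2,431.10.

$2,431.10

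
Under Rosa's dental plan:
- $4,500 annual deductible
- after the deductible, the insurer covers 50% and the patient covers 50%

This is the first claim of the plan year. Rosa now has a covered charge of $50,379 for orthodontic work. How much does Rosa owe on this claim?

$27,439.50

Nothing has been paid toward the $4,500 deductible, so the first $4,500 of this charge is applied there.
After the $4,500 deductible portion, $50,379 − $4,500 = $45,879 is subject to coinsurance.
Coinsurance: $45,879 × 50% = $22,939.50.
Patient responsibility: $4,500 + $22,939.50 = $27,439.50.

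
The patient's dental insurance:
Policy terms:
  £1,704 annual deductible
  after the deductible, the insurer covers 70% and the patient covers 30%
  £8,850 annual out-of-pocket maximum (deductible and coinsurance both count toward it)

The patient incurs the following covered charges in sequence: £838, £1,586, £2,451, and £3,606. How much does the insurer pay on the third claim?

£1,715.70

Claim 1 — £838: all of it applies to the deductible. Cost to patient: £838. OOP to date £838. Insurer: £838 − £838 = £0.
Claim 2 — £1,586: deductible takes £866, £720 remains; 30% of £720 = £216. Cost to patient: £1,082. OOP to date £1,920. Insurer: £1,586 − £1,082 = £504.
Claim 3 — £2,451: 30% coinsurance on £2,451 = £735.30. Patient owes £735.30 (running OOP £2,655.30). Insurer: £2,451 − £735.30 = £1,715.70.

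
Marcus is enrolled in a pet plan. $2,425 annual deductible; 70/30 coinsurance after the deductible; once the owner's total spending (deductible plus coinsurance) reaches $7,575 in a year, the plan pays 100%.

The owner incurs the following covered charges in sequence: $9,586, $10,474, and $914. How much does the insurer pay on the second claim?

$7,472.30

Bill 1, $9,586: $2,425 finishes the deductible; $7,161 goes to coinsurance; coinsurance $7,161 × 30% = $2,148.30. Owner owes $4,573.30 (running OOP $4,573.30). Plan pays $9,586 − $4,573.30 = $5,012.70.
Bill 2, $10,474: 30% coinsurance on $10,474 = $3,142.20. OOP would hit $7,715.50 > $7,575, so the cap limits the owner to $7,575 − $4,573.30 = $3,001.70. Insurer: $10,474 − $3,001.70 = $7,472.30.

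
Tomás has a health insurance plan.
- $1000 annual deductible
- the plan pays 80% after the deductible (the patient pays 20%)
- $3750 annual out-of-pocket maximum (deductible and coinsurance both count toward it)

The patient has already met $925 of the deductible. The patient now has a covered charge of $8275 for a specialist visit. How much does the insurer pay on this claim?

Remaining deductible: $1000 − $925 = $75.
The remaining $8200 (= $8275 − $75) moves to coinsurance.
Coinsurance: $8200 × 20% = $1640.
That puts the patient's cost at $75 + $1640 = $1715 before any cap.
Total out-of-pocket so far would be $925 + $1715 = $2640, below the $3750 cap — no reduction.
The plan picks up $8275 − $1715 = $6560.

$6560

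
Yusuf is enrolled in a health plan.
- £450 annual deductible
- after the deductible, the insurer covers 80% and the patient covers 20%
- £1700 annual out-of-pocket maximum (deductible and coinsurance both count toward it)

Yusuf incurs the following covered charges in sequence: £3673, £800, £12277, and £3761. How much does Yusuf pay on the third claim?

Claim 1 — £3673: £450 finishes the deductible; £3223 goes to coinsurance; 20% of £3223 = £644.60. Patient pays £1094.60; OOP now £1094.60.
Claim 2 — £800: deductible met; 20% of £800 = £160. Patient owes £160 (running OOP £1254.60).
Claim 3 — £12277: deductible met; 20% of £12277 = £2455.40. That would push OOP to £3710, over the £1700 cap, so patient pays £1700 − £1254.60 = £445.40.

£445.40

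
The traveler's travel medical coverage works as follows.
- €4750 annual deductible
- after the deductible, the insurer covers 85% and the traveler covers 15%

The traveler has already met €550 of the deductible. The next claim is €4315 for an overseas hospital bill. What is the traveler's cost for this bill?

€4217.25

Remaining deductible: €4750 − €550 = €4200.
After the €4200 deductible portion, €4315 − €4200 = €115 is subject to coinsurance.
Coinsurance: €115 × 15% = €17.25.
That puts the traveler's cost at €4200 + €17.25 = €4217.25.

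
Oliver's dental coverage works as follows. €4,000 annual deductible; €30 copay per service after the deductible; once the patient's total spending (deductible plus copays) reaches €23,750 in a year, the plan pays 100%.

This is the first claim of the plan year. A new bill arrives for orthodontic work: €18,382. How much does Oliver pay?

€4,030

Deductible not yet touched, so the first €4,000 of the bill goes to the deductible.
That leaves €18,382 − €4,000 = €14,382 for the copay.
Copay on this service: €30.
Patient responsibility before any cap: €4,000 + €30 = €4,030.
Total out-of-pocket so far would be €0 + €4,030 = €4,030, below the €23,750 cap — no reduction.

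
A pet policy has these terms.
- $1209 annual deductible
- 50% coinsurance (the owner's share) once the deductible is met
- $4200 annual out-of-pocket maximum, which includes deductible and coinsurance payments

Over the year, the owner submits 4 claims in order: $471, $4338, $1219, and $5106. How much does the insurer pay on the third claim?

$609.50

Claim 1 ($471): all of it applies to the deductible. Cost to owner: $471. OOP to date $471. Plan pays $471 − $471 = $0.
Claim 2 ($4338): deductible takes $738, $3600 remains; coinsurance $3600 × 50% = $1800. Owner owes $2538 (running OOP $3009). Plan pays $4338 − $2538 = $1800.
Claim 3 ($1219): deductible met; 50% of $1219 = $609.50. Owner owes $609.50 (running OOP $3618.50). Plan pays $1219 − $609.50 = $609.50.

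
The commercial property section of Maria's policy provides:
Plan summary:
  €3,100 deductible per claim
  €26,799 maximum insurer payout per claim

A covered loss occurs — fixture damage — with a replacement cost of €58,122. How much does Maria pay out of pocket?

€31,323

After the deductible, €58,122 − €3,100 = €55,022 remains.
€55,022 exceeds the €26,799 limit, so the insurer pays the limit: €26,799.
Business's share is the uncovered remainder: €58,122 − €26,799 = €31,323.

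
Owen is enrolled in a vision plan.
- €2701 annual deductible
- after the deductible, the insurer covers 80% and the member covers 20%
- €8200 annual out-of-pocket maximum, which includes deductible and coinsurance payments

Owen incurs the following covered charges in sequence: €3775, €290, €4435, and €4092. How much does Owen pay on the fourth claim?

€818.40

Claim 1 (€3775): deductible takes €2701, €1074 remains; 20% of €1074 = €214.80. Member pays €2915.80; OOP now €2915.80.
Claim 2 (€290): 20% coinsurance on €290 = €58. Member pays €58; OOP now €2973.80.
Claim 3 (€4435): deductible already satisfied, so member's share is 20% × €4435 = €887. Member pays €887; OOP now €3860.80.
Claim 4 (€4092): deductible already satisfied, so member's share is 20% × €4092 = €818.40. Member pays €818.40; OOP now €4679.20.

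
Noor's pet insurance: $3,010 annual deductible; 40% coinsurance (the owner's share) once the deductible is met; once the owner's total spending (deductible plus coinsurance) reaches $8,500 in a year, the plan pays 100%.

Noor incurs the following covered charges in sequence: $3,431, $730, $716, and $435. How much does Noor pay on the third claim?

$286.40

Claim 1 ($3,431): deductible takes $3,010, $421 remains; 40% of $421 = $168.40. Cost to owner: $3,178.40. OOP to date $3,178.40.
Claim 2 ($730): 40% coinsurance on $730 = $292. Owner pays $292; OOP now $3,470.40.
Claim 3 ($716): deductible met; 40% of $716 = $286.40. Cost to owner: $286.40. OOP to date $3,756.80.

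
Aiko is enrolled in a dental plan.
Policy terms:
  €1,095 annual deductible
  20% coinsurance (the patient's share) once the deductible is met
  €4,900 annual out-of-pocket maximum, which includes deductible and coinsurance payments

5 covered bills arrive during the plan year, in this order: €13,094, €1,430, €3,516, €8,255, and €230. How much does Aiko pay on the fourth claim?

#1 (€13,094): deductible takes €1,095, €11,999 remains; coinsurance €11,999 × 20% = €2,399.80. Patient pays €3,494.80; OOP now €3,494.80.
#2 (€1,430): deductible already satisfied, so patient's share is 20% × €1,430 = €286. Cost to patient: €286. OOP to date €3,780.80.
#3 (€3,516): deductible already satisfied, so patient's share is 20% × €3,516 = €703.20. Patient pays €703.20; OOP now €4,484.
#4 (€8,255): deductible met; 20% of €8,255 = €1,651. Adding that to €4,484 gives €6,135, past the €4,900 cap; patient pays only €4,900 − €4,484 = €416.

€416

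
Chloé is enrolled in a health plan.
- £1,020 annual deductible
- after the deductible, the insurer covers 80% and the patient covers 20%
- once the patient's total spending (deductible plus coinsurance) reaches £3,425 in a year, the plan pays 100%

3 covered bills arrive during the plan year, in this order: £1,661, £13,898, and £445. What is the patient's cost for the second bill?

#1 (£1,661): £1,020 finishes the deductible; £641 goes to coinsurance; coinsurance £641 × 20% = £128.20. Cost to patient: £1,148.20. OOP to date £1,148.20.
#2 (£13,898): deductible met; 20% of £13,898 = £2,779.60. OOP would hit £3,927.80 > £3,425, so the cap limits the patient to £3,425 − £1,148.20 = £2,276.80.

£2,276.80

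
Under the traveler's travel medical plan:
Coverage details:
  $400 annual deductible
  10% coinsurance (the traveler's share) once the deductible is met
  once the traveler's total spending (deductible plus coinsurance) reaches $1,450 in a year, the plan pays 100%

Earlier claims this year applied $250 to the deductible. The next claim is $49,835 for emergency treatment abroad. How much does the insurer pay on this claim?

$48,635

Remaining deductible: $400 − $250 = $150.
After the $150 deductible portion, $49,835 − $150 = $49,685 is subject to coinsurance.
10% of $49,685 = $4,968.50 falls to the traveler.
Traveler responsibility before any cap: $150 + $4,968.50 = $5,118.50.
Year-to-date out-of-pocket would reach $250 + $5,118.50 = $5,368.50, above the $1,450 maximum, so the traveler pays only $1,450 − $250 = $1,200.
Insurer pays the balance: $49,835 − $1,200 = $48,635.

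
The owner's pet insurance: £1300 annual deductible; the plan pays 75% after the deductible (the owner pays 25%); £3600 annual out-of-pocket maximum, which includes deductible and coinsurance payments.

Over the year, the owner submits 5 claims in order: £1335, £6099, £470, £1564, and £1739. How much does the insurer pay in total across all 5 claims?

£7607

Claim 1 (£1335): deductible takes £1300, £35 remains; 25% of £35 = £8.75. Cost to owner: £1308.75. OOP to date £1308.75. Plan pays £1335 − £1308.75 = £26.25.
Claim 2 (£6099): deductible met; 25% of £6099 = £1524.75. Owner owes £1524.75 (running OOP £2833.50). Plan pays £6099 − £1524.75 = £4574.25.
Claim 3 (£470): deductible already satisfied, so owner's share is 25% × £470 = £117.50. Owner owes £117.50 (running OOP £2951). Plan pays £470 − £117.50 = £352.50.
Claim 4 (£1564): deductible already satisfied, so owner's share is 25% × £1564 = £391. Owner owes £391 (running OOP £3342). Plan pays £1564 − £391 = £1173.
Claim 5 (£1739): deductible met; 25% of £1739 = £434.75. OOP would hit £3776.75 > £3600, so the cap limits the owner to £3600 − £3342 = £258. Insurer: £1739 − £258 = £1481.
Insurer total = bills − owner's total = £11207 − £3600 = £7607.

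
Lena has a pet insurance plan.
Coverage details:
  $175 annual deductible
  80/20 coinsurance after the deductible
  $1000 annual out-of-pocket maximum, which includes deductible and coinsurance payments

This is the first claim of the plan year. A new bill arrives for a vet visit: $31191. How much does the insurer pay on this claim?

$30191

The full $175 deductible is still open; $175 of this bill applies to it.
After the $175 deductible portion, $31191 − $175 = $31016 is subject to coinsurance.
Owner's 20% share of $31016 is $6203.20.
So the owner owes $175 + $6203.20 = $6378.20 before any cap.
Adding $6378.20 to the $0 already spent would give $6378.20, which exceeds the $1000 cap; the owner pays just $1000 − $0 = $1000.
The plan picks up $31191 − $1000 = $30191.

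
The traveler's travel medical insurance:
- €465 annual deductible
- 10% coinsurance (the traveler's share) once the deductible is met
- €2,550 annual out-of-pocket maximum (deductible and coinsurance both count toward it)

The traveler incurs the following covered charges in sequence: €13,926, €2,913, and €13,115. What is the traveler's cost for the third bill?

Bill 1, €13,926: €465 to deductible, leaving €13,461; traveler's 10% is €1,346.10. Traveler owes €1,811.10 (running OOP €1,811.10).
Bill 2, €2,913: deductible already satisfied, so traveler's share is 10% × €2,913 = €291.30. Traveler owes €291.30 (running OOP €2,102.40).
Bill 3, €13,115: deductible already satisfied, so traveler's share is 10% × €13,115 = €1,311.50. That would push OOP to €3,413.90, over the €2,550 cap, so traveler pays €2,550 − €2,102.40 = €447.60.

€447.60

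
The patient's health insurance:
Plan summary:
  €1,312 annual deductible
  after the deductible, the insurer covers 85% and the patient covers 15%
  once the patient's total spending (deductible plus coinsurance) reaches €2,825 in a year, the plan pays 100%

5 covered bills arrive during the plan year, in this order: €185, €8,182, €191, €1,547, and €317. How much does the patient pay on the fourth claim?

Bill 1, €185: fully absorbed by the deductible. Patient owes €185 (running OOP €185).
Bill 2, €8,182: €1,127 finishes the deductible; €7,055 goes to coinsurance; 15% of €7,055 = €1,058.25. Patient pays €2,185.25; OOP now €2,370.25.
Bill 3, €191: deductible met; 15% of €191 = €28.65. Patient pays €28.65; OOP now €2,398.90.
Bill 4, €1,547: 15% coinsurance on €1,547 = €232.05. Patient owes €232.05 (running OOP €2,630.95).

€232.05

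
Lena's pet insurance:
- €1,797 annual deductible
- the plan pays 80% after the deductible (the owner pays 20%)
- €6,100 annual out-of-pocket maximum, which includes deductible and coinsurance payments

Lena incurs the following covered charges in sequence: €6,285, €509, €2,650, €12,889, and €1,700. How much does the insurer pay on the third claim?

€2,120

#1 (€6,285): €1,797 to deductible, leaving €4,488; coinsurance €4,488 × 20% = €897.60. Owner owes €2,694.60 (running OOP €2,694.60). Insurer: €6,285 − €2,694.60 = €3,590.40.
#2 (€509): deductible met; 20% of €509 = €101.80. Owner owes €101.80 (running OOP €2,796.40). Plan pays €509 − €101.80 = €407.20.
#3 (€2,650): deductible met; 20% of €2,650 = €530. Cost to owner: €530. OOP to date €3,326.40. Plan pays €2,650 − €530 = €2,120.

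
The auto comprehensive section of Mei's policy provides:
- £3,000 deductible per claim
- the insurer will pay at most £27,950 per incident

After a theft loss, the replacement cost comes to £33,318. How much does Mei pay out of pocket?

After the deductible, £33,318 − £3,000 = £30,318 remains.
£30,318 exceeds the £27,950 limit, so the insurer pays the limit: £27,950.
Policyholder's share is the uncovered remainder: £33,318 − £27,950 = £5,368.

£5,368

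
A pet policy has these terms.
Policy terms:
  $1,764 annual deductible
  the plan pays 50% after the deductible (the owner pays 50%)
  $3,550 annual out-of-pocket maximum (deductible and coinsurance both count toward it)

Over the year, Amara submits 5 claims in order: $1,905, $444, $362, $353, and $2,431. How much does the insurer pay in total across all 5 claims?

$1,945

Claim 1 ($1,905): $1,764 finishes the deductible; $141 goes to coinsurance; 50% of $141 = $70.50. Owner owes $1,834.50 (running OOP $1,834.50). Insurer: $1,905 − $1,834.50 = $70.50.
Claim 2 ($444): deductible met; 50% of $444 = $222. Owner owes $222 (running OOP $2,056.50). Insurer: $444 − $222 = $222.
Claim 3 ($362): deductible already satisfied, so owner's share is 50% × $362 = $181. Owner owes $181 (running OOP $2,237.50). Insurer: $362 − $181 = $181.
Claim 4 ($353): deductible already satisfied, so owner's share is 50% × $353 = $176.50. Cost to owner: $176.50. OOP to date $2,414. Insurer: $353 − $176.50 = $176.50.
Claim 5 ($2,431): deductible already satisfied, so owner's share is 50% × $2,431 = $1,215.50. Adding that to $2,414 gives $3,629.50, past the $3,550 cap; owner pays only $3,550 − $2,414 = $1,136. Insurer: $2,431 − $1,136 = $1,295.
Insurer total: $70.50 + $222 + $181 + $176.50 + $1,295 = $1,945.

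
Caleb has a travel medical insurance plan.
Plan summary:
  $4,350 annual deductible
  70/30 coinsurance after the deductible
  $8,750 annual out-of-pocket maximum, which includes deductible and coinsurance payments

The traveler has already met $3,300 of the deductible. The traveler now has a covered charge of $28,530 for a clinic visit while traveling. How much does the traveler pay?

Remaining deductible: $4,350 − $3,300 = $1,050.
The remaining $27,480 (= $28,530 − $1,050) moves to coinsurance.
Traveler's 30% share of $27,480 is $8,244.
That puts the traveler's cost at $1,050 + $8,244 = $9,294 before any cap.
Year-to-date out-of-pocket would reach $3,300 + $9,294 = $12,594, above the $8,750 maximum, so the traveler pays only $8,750 − $3,300 = $5,450.

$5,450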